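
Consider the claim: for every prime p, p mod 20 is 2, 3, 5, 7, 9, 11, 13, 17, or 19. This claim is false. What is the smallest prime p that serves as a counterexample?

p = 41

Check each prime p in order until the claim fails.
For p = 2, 3, 5, 7, …, 29, 31, 37 the conclusion holds.
p = 41: 41 mod 20 = 1 — not in {2, 3, 5, 7, 9, 11, 13, 17, 19}.
Thus p = 41 disproves the claim, and no smaller p works.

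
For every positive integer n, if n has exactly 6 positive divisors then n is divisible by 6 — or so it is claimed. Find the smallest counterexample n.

A counterexample is any positive integer n such that n has exactly 6 positive divisors but n is not divisible by 6; we check each in order.
n = 12: τ(12) = 6; 12 mod 6 = 0.
n = 18: τ(18) = 6; 18 mod 6 = 0.
n = 20: τ(20) = 6; 20 mod 6 = 2.

n = 20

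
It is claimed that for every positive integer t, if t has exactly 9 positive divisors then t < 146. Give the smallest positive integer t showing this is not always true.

Check each positive integer t in order until t has exactly 9 positive divisors but the claim fails.
For t = 36, 100 the conclusion holds.
t = 196: τ(196) = 9; 196 ≥ 146.
Thus t = 196 disproves the claim, and no smaller t works.

t = 196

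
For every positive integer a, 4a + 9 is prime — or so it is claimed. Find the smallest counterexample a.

For a = 1, 2 the conclusion holds.
a = 3: 4a + 9 = 21 = 3 × 7, composite.
So a = 3 is the smallest counterexample.

a = 3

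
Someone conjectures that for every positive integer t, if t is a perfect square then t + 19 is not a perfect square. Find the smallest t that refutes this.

t = 1: 1 + 19 = 20, not a perfect square.
t = 4: 4 + 19 = 23, not a perfect square.
t = 9: 9 + 19 = 28, not a perfect square.
t = 16: 16 + 19 = 35, not a perfect square.
t = 25: 25 + 19 = 44, not a perfect square.
t = 36: 36 + 19 = 55, not a perfect square.
t = 49: 49 + 19 = 68, not a perfect square.
t = 64: 64 + 19 = 83, not a perfect square.
t = 81: 81 = 9² and 81 + 19 = 100 = 10².

t = 81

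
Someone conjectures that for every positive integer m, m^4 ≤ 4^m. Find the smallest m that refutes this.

m = 3

Check each positive integer m in order until m^4 > 4^m.
m = 1: m^4 = 1 and 4^m = 4, so 1 ≤ 4.
m = 2: m^4 = 16 and 4^m = 16, so 16 ≤ 16.
m = 3: m^4 = 81 and 4^m = 64, so 81 > 64.
Hence m = 3 is a counterexample.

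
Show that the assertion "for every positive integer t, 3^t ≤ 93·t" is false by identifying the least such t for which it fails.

The first 5 eligible values, up to t = 5, all satisfy the conclusion.
t = 6: 3^t = 729 and 93·t = 558, so 729 > 558.
Thus t = 6 disproves the claim, and no smaller t works.

t = 6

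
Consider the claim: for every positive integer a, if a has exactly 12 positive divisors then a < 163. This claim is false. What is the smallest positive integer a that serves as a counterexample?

A counterexample is any positive integer a such that a has exactly 12 positive divisors but the claim fails; we check each in order.
For a = 60, 72, 84, 90, …, 150, 156, 160 the conclusion holds.
a = 198: τ(198) = 12; 198 ≥ 163.

a = 198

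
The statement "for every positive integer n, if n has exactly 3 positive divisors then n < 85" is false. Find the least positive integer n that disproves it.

n = 121

n = 4: τ(4) = 3; 4 < 85.
n = 9: τ(9) = 3; 9 < 85.
n = 25: τ(25) = 3; 25 < 85.
n = 49: τ(49) = 3; 49 < 85.
n = 121: τ(121) = 3; 121 ≥ 85.
So n = 121 is the smallest counterexample.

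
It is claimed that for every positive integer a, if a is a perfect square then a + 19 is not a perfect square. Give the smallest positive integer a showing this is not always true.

Check each positive integer a in order until a is a perfect square but a + 19 is a perfect square.
a = 1: 1 + 19 = 20, not a perfect square.
a = 4: 4 + 19 = 23, not a perfect square.
a = 9: 9 + 19 = 28, not a perfect square.
a = 16: 16 + 19 = 35, not a perfect square.
a = 25: 25 + 19 = 44, not a perfect square.
a = 36: 36 + 19 = 55, not a perfect square.
a = 49: 49 + 19 = 68, not a perfect square.
a = 64: 64 + 19 = 83, not a perfect square.
a = 81: 81 = 9² and 81 + 19 = 100 = 10².
So a = 81 is the smallest counterexample.

a = 81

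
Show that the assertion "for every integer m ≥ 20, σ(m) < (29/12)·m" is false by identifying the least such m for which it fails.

m = 24

A counterexample is any integer m ≥ 20 such that the claim fails; we check each in order.
For m = 20, 21, 22, 23 the conclusion holds.
m = 24: σ(24) = 60; 60 ≥ 58.
Thus m = 24 disproves the claim, and no smaller m works.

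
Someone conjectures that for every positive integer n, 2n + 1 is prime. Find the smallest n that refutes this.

n = 4

We need the least positive integer n for which 2n + 1 is not prime.
n = 1: 2n + 1 = 3, prime.
n = 2: 2n + 1 = 5, prime.
n = 3: 2n + 1 = 7, prime.
n = 4: 2n + 1 = 9 = 3 × 3, composite.
So n = 4 is the smallest counterexample.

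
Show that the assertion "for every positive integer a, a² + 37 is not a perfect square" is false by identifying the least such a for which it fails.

For a = 1, 2, 3, 4, …, 15, 16, 17 the conclusion holds.
a = 18: 18² + 37 = 361 = 19², a perfect square.

a = 18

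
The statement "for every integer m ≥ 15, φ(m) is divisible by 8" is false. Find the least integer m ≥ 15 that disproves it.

m = 18

We need the least integer m ≥ 15 for which φ(m) is not divisible by 8.
For m = 15, 16, 17 the conclusion holds.
m = 18: φ(18) = 6; 6 mod 8 = 6.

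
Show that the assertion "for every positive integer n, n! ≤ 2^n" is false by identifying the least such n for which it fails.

n = 4

n = 1: n! = 1 and 2^n = 2, so 1 ≤ 2.
n = 2: n! = 2 and 2^n = 4, so 2 ≤ 4.
n = 3: n! = 6 and 2^n = 8, so 6 ≤ 8.
n = 4: n! = 24 and 2^n = 16, so 24 > 16.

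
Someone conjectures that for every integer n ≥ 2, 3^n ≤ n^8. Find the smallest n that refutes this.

We need the least integer n ≥ 2 for which 3^n > n^8.
For n = 2, 3, 4, 5, …, 20, 21, 22 the conclusion holds.
n = 23: 3^n = 94143178827 and n^8 = 78310985281, so 94143178827 > 78310985281.
Thus n = 23 disproves the claim, and no smaller n works.

n = 23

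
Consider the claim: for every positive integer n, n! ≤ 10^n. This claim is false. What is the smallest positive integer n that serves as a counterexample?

n = 25

For n = 1, 2, 3, 4, …, 22, 23, 24 the conclusion holds.
n = 25: n! = 15511210043330985984000000 and 10^n = 10000000000000000000000000, so 15511210043330985984000000 > 10000000000000000000000000.
So n = 25 is the smallest counterexample.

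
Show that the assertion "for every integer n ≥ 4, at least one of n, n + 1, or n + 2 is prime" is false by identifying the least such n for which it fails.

n = 4: 5 is prime.
n = 5: 5 is prime.
n = 6: 7 is prime.
n = 7: 7 is prime.
n = 8: 8 = 2 × 4; 9 = 3 × 3; 10 = 2 × 5 — all composite.
Thus n = 8 disproves the claim, and no smaller n works.

n = 8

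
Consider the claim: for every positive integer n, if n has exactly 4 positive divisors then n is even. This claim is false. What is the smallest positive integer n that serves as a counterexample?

n = 15

A counterexample is any positive integer n such that n has exactly 4 positive divisors but n is odd; we check each in order.
For n = 6, 8, 10, 14 the conclusion holds.
n = 15: divisors of 15: 1, 3, 5, 15; 15 is odd.
Hence n = 15 is a counterexample.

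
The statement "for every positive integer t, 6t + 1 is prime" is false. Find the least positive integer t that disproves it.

We need the least positive integer t for which 6t + 1 is not prime.
t = 1: 6t + 1 = 7, prime.
t = 2: 6t + 1 = 13, prime.
t = 3: 6t + 1 = 19, prime.
t = 4: 6t + 1 = 25 = 5 × 5, composite.

t = 4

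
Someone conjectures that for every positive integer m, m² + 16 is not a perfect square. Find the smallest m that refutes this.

For m = 1, 2 the conclusion holds.
m = 3: 3² + 16 = 25 = 5², a perfect square.

m = 3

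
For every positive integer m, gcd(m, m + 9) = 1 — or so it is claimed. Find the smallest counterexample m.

m = 3

m = 1: gcd(1, 10) = 1.
m = 2: gcd(2, 11) = 1.
m = 3: gcd(3, 12) = 3.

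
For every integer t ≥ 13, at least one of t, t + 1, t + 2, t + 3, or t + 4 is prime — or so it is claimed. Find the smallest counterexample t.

Check each integer t ≥ 13 in order until t, t + 1, t + 2, t + 3, t + 4 are all composite.
The first 11 eligible values, up to t = 23, all satisfy the conclusion.
t = 24: 24 = 2 × 12; 25 = 5 × 5; 26 = 2 × 13; 27 = 3 × 9; 28 = 2 × 14 — all composite.

t = 24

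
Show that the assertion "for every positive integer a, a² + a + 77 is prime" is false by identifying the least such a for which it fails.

a = 6

Check each positive integer a in order until a² + a + 77 is not prime.
a = 1: a² + a + 77 = 79, prime.
a = 2: a² + a + 77 = 83, prime.
a = 3: a² + a + 77 = 89, prime.
a = 4: a² + a + 77 = 97, prime.
a = 5: a² + a + 77 = 107, prime.
a = 6: a² + a + 77 = 119 = 7 × 17, composite.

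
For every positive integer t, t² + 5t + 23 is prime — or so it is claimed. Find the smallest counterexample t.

t = 14

A counterexample is any positive integer t such that t² + 5t + 23 is not prime; we check each in order.
For t = 1, 2, 3, 4, …, 11, 12, 13 the conclusion holds.
t = 14: t² + 5t + 23 = 289 = 17 × 17, composite.
Hence t = 14 is a counterexample.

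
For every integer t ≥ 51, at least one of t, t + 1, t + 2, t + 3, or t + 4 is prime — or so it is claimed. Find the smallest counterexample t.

t = 54

A counterexample is any integer t ≥ 51 such that t, t + 1, t + 2, t + 3, t + 4 are all composite; we check each in order.
t = 51: 53 is prime.
t = 52: 53 is prime.
t = 53: 53 is prime.
t = 54: 54 = 2 × 27; 55 = 5 × 11; 56 = 2 × 28; 57 = 3 × 19; 58 = 2 × 29 — all composite.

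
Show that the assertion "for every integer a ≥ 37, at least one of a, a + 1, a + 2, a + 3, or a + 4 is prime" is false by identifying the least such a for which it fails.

a = 48

Check each integer a ≥ 37 in order until a, a + 1, a + 2, a + 3, a + 4 are all composite.
The first 11 eligible values, up to a = 47, all satisfy the conclusion.
a = 48: 48 = 2 × 24; 49 = 7 × 7; 50 = 2 × 25; 51 = 3 × 17; 52 = 2 × 26 — all composite.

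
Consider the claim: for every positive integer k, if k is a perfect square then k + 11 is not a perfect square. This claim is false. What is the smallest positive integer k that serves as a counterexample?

k = 25

For k = 1, 4, 9, 16 the conclusion holds.
k = 25: 25 = 5² and 25 + 11 = 36 = 6².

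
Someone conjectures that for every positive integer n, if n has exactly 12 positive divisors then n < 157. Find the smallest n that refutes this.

For n = 60, 72, 84, 90, …, 140, 150, 156 the conclusion holds.
n = 160: τ(160) = 12; 160 ≥ 157.

n = 160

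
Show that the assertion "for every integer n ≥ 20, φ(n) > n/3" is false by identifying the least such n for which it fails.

n = 24

We need the least integer n ≥ 20 for which the claim fails.
For n = 20, 21, 22, 23 the conclusion holds.
n = 24: φ(24) = 8 and 24/3 = 8, so φ(24) ≤ 24/3.
Hence n = 24 is a counterexample.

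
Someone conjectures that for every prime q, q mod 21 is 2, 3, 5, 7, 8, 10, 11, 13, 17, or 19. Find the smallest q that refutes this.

q = 37

Check each prime q in order until the claim fails.
The first 11 eligible values, up to q = 31, all satisfy the conclusion.
q = 37: 37 mod 21 = 16 — not in {2, 3, 5, 7, 8, 10, 11, 13, 17, 19}.
So q = 37 is the smallest counterexample.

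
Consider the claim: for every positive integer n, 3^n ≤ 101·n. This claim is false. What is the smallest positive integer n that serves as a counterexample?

We need the least positive integer n for which 3^n > 101·n.
For n = 1, 2, 3, 4, 5 the conclusion holds.
n = 6: 3^n = 729 and 101·n = 606, so 729 > 606.

n = 6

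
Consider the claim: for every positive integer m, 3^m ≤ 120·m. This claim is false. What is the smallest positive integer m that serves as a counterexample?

m = 6

We need the least positive integer m for which 3^m > 120·m.
The first 5 eligible values, up to m = 5, all satisfy the conclusion.
m = 6: 3^m = 729 and 120·m = 720, so 729 > 720.
Thus m = 6 disproves the claim, and no smaller m works.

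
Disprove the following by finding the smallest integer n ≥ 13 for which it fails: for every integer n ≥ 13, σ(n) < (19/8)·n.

Check each integer n ≥ 13 in order until the claim fails.
For n = 13, 14, 15, 16, …, 21, 22, 23 the conclusion holds.
n = 24: σ(24) = 60; 60 ≥ 57.

n = 24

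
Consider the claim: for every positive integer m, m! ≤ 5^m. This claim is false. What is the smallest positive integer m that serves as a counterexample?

m = 12

For m = 1, 2, 3, 4, …, 9, 10, 11 the conclusion holds.
m = 12: m! = 479001600 and 5^m = 244140625, so 479001600 > 244140625.
Thus m = 12 disproves the claim, and no smaller m works.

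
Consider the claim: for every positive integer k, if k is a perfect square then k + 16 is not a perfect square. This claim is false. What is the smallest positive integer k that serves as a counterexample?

k = 1: 1 + 16 = 17, not a perfect square.
k = 4: 4 + 16 = 20, not a perfect square.
k = 9: 9 = 3² and 9 + 16 = 25 = 5².
Hence k = 9 is a counterexample.

k = 9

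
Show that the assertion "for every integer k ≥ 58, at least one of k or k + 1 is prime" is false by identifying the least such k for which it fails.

k = 62

The first 4 eligible values, up to k = 61, all satisfy the conclusion.
k = 62: 62 = 2 × 31; 63 = 3 × 21 — both composite.
Thus k = 62 disproves the claim, and no smaller k works.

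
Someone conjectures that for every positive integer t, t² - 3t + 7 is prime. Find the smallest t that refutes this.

For t = 1, 2, 3, 4, 5 the conclusion holds.
t = 6: t² - 3t + 7 = 25 = 5 × 5, composite.

t = 6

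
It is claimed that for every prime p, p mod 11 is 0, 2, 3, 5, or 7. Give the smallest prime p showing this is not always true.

p = 17

p = 2: 2 mod 11 = 2.
p = 3: 3 mod 11 = 3.
p = 5: 5 mod 11 = 5.
p = 7: 7 mod 11 = 7.
p = 11: 11 mod 11 = 0.
p = 13: 13 mod 11 = 2.
p = 17: 17 mod 11 = 6 — not in {0, 2, 3, 5, 7}.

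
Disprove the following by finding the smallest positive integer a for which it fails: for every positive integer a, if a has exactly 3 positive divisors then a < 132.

a = 169

We need the least positive integer a for which a has exactly 3 positive divisors but the claim fails.
a = 4: τ(4) = 3; 4 < 132.
a = 9: τ(9) = 3; 9 < 132.
a = 25: τ(25) = 3; 25 < 132.
a = 49: τ(49) = 3; 49 < 132.
a = 121: τ(121) = 3; 121 < 132.
a = 169: τ(169) = 3; 169 ≥ 132.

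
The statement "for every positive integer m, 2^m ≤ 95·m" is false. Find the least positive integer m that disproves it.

m = 10

Check each positive integer m in order until 2^m > 95·m.
For m = 1, 2, 3, 4, 5, 6, 7, 8, 9 the conclusion holds.
m = 10: 2^m = 1024 and 95·m = 950, so 1024 > 950.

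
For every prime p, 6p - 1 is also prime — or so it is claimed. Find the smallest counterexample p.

p = 11

We need the least prime p for which 6p - 1 is not prime.
The first 4 eligible values, up to p = 7, all satisfy the conclusion.
p = 11: 6p - 1 = 65 = 5 × 13, not prime.
So p = 11 is the smallest counterexample.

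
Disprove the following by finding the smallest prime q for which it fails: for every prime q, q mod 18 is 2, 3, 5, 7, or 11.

q = 13

We need the least prime q for which the claim fails.
For q = 2, 3, 5, 7, 11 the conclusion holds.
q = 13: 13 mod 18 = 13 — not in {2, 3, 5, 7, 11}.
So q = 13 is the smallest counterexample.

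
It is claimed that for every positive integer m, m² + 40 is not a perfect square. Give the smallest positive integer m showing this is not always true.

m = 3

m = 1: 1² + 40 = 41, not a perfect square.
m = 2: 2² + 40 = 44, not a perfect square.
m = 3: 3² + 40 = 49 = 7², a perfect square.
Hence m = 3 is a counterexample.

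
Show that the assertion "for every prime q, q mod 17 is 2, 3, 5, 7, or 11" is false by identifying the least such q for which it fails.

The first 5 eligible values, up to q = 11, all satisfy the conclusion.
q = 13: 13 mod 17 = 13 — not in {2, 3, 5, 7, 11}.
Hence q = 13 is a counterexample.

q = 13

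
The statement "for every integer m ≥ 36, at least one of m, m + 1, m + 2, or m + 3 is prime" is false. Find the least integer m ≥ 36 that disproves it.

m = 48

A counterexample is any integer m ≥ 36 such that m, m + 1, m + 2, m + 3 are all composite; we check each in order.
For m = 36, 37, 38, 39, …, 45, 46, 47 the conclusion holds.
m = 48: 48 = 2 × 24; 49 = 7 × 7; 50 = 2 × 25; 51 = 3 × 17 — all composite.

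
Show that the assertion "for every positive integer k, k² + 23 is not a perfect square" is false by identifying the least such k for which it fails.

For k = 1, 2, 3, 4, 5, 6, 7, 8, 9, 10 the conclusion holds.
k = 11: 11² + 23 = 144 = 12², a perfect square.
So k = 11 is the smallest counterexample.

k = 11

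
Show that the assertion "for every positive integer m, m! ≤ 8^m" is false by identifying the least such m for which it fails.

m = 20

We need the least positive integer m for which m! > 8^m.
For m = 1, 2, 3, 4, …, 17, 18, 19 the conclusion holds.
m = 20: m! = 2432902008176640000 and 8^m = 1152921504606846976, so 2432902008176640000 > 1152921504606846976.
Hence m = 20 is a counterexample.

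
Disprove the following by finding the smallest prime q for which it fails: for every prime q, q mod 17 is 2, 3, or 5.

A counterexample is any prime q such that the claim fails; we check each in order.
For q = 2, 3, 5 the conclusion holds.
q = 7: 7 mod 17 = 7 — not in {2, 3, 5}.
Thus q = 7 disproves the claim, and no smaller q works.

q = 7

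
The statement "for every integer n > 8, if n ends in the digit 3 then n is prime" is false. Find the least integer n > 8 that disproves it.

For n = 13, 23 the conclusion holds.
n = 33: 33 ends in 3; 33 = 3 × 11, composite.
So n = 33 is the smallest counterexample.

n = 33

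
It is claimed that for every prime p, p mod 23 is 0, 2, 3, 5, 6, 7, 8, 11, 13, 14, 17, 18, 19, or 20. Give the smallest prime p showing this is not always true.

p = 47

The first 14 eligible values, up to p = 43, all satisfy the conclusion.
p = 47: 47 mod 23 = 1 — not in {0, 2, 3, 5, 6, 7, 8, 11, 13, 14, 17, 18, 19, 20}.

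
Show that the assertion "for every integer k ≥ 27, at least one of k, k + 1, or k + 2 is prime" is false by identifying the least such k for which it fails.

We need the least integer k ≥ 27 for which k, k + 1, k + 2 are all composite.
The first 5 eligible values, up to k = 31, all satisfy the conclusion.
k = 32: 32 = 2 × 16; 33 = 3 × 11; 34 = 2 × 17 — all composite.

k = 32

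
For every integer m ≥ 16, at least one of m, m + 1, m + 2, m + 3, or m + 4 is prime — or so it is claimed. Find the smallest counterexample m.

m = 24

We need the least integer m ≥ 16 for which m, m + 1, m + 2, m + 3, m + 4 are all composite.
For m = 16, 17, 18, 19, 20, 21, 22, 23 the conclusion holds.
m = 24: 24 = 2 × 12; 25 = 5 × 5; 26 = 2 × 13; 27 = 3 × 9; 28 = 2 × 14 — all composite.
Hence m = 24 is a counterexample.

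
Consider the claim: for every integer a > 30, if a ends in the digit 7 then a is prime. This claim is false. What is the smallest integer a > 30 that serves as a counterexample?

We need the least integer a > 30 for which a ends in the digit 7 but a is not prime.
a = 37: 37 ends in 7 and is prime.
a = 47: 47 ends in 7 and is prime.
a = 57: 57 ends in 7; 57 = 3 × 19, composite.
Thus a = 57 disproves the claim, and no smaller a works.

a = 57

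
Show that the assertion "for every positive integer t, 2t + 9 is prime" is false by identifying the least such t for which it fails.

t = 3

We need the least positive integer t for which 2t + 9 is not prime.
For t = 1, 2 the conclusion holds.
t = 3: 2t + 9 = 15 = 3 × 5, composite.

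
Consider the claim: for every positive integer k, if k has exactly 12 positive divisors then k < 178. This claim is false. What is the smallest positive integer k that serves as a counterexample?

For k = 60, 72, 84, 90, …, 150, 156, 160 the conclusion holds.
k = 198: τ(198) = 12; 198 ≥ 178.
Thus k = 198 disproves the claim, and no smaller k works.

k = 198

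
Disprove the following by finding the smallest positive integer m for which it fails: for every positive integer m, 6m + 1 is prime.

m = 4

A counterexample is any positive integer m such that 6m + 1 is not prime; we check each in order.
m = 1: 6m + 1 = 7, prime.
m = 2: 6m + 1 = 13, prime.
m = 3: 6m + 1 = 19, prime.
m = 4: 6m + 1 = 25 = 5 × 5, composite.
So m = 4 is the smallest counterexample.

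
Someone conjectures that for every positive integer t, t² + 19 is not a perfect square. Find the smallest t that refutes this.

t = 9

Check each positive integer t in order until t² + 19 is a perfect square.
The first 8 eligible values, up to t = 8, all satisfy the conclusion.
t = 9: 9² + 19 = 100 = 10², a perfect square.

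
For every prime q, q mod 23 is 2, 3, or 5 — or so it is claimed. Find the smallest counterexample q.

q = 7

We need the least prime q for which the claim fails.
For q = 2, 3, 5 the conclusion holds.
q = 7: 7 mod 23 = 7 — not in {2, 3, 5}.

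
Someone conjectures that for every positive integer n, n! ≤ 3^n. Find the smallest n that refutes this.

n = 7

The first 6 eligible values, up to n = 6, all satisfy the conclusion.
n = 7: n! = 5040 and 3^n = 2187, so 5040 > 2187.
Hence n = 7 is a counterexample.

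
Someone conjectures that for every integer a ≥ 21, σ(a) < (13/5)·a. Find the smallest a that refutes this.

a = 60

We need the least integer a ≥ 21 for which the claim fails.
For a = 21, 22, 23, 24, …, 57, 58, 59 the conclusion holds.
a = 60: σ(60) = 168; 168 ≥ 156.
Thus a = 60 disproves the claim, and no smaller a works.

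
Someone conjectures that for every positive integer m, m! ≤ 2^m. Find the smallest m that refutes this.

m = 4

We need the least positive integer m for which m! > 2^m.
m = 1: m! = 1 and 2^m = 2, so 1 ≤ 2.
m = 2: m! = 2 and 2^m = 4, so 2 ≤ 4.
m = 3: m! = 6 and 2^m = 8, so 6 ≤ 8.
m = 4: m! = 24 and 2^m = 16, so 24 > 16.
Hence m = 4 is a counterexample.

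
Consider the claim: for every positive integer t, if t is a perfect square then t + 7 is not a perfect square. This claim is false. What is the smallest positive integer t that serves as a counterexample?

t = 9

Check each positive integer t in order until t is a perfect square but t + 7 is a perfect square.
For t = 1, 4 the conclusion holds.
t = 9: 9 = 3² and 9 + 7 = 16 = 4².
Hence t = 9 is a counterexample.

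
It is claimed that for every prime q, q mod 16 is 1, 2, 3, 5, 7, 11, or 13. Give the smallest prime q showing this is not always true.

q = 31

We need the least prime q for which the claim fails.
For q = 2, 3, 5, 7, 11, 13, 17, 19, 23, 29 the conclusion holds.
q = 31: 31 mod 16 = 15 — not in {1, 2, 3, 5, 7, 11, 13}.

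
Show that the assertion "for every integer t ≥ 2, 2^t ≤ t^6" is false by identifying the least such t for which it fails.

We need the least integer t ≥ 2 for which 2^t > t^6.
For t = 2, 3, 4, 5, …, 27, 28, 29 the conclusion holds.
t = 30: 2^t = 1073741824 and t^6 = 729000000, so 1073741824 > 729000000.

t = 30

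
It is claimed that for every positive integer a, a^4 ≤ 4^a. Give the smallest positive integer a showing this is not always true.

A counterexample is any positive integer a such that a^4 > 4^a; we check each in order.
For a = 1, 2 the conclusion holds.
a = 3: a^4 = 81 and 4^a = 64, so 81 > 64.

a = 3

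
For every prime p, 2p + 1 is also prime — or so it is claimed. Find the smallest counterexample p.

p = 7

p = 2: 2p + 1 = 5, prime.
p = 3: 2p + 1 = 7, prime.
p = 5: 2p + 1 = 11, prime.
p = 7: 2p + 1 = 15 = 3 × 5, not prime.
So p = 7 is the smallest counterexample.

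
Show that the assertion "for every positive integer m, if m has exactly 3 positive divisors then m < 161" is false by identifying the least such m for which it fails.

Check each positive integer m in order until m has exactly 3 positive divisors but the claim fails.
m = 4: τ(4) = 3; 4 < 161.
m = 9: τ(9) = 3; 9 < 161.
m = 25: τ(25) = 3; 25 < 161.
m = 49: τ(49) = 3; 49 < 161.
m = 121: τ(121) = 3; 121 < 161.
m = 169: τ(169) = 3; 169 ≥ 161.

m = 169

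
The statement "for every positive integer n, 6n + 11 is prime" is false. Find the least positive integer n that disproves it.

n = 4

A counterexample is any positive integer n such that 6n + 11 is not prime; we check each in order.
n = 1: 6n + 11 = 17, prime.
n = 2: 6n + 11 = 23, prime.
n = 3: 6n + 11 = 29, prime.
n = 4: 6n + 11 = 35 = 5 × 7, composite.
Thus n = 4 disproves the claim, and no smaller n works.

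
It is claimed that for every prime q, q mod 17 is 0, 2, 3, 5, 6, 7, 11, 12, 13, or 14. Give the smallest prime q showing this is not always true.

Check each prime q in order until the claim fails.
The first 13 eligible values, up to q = 41, all satisfy the conclusion.
q = 43: 43 mod 17 = 9 — not in {0, 2, 3, 5, 6, 7, 11, 12, 13, 14}.
So q = 43 is the smallest counterexample.

q = 43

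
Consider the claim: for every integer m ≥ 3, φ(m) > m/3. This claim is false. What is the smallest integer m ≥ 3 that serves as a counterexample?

m = 6

m = 3: φ(3) = 2 and 3/3 = 1, so φ(3) > 3/3.
m = 4: φ(4) = 2 and 4/3 = 4/3, so φ(4) > 4/3.
m = 5: φ(5) = 4 and 5/3 = 5/3, so φ(5) > 5/3.
m = 6: φ(6) = 2 and 6/3 = 2, so φ(6) ≤ 6/3.
Hence m = 6 is a counterexample.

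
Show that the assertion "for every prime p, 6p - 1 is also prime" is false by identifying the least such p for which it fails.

p = 11

p = 2: 6p - 1 = 11, prime.
p = 3: 6p - 1 = 17, prime.
p = 5: 6p - 1 = 29, prime.
p = 7: 6p - 1 = 41, prime.
p = 11: 6p - 1 = 65 = 5 × 13, not prime.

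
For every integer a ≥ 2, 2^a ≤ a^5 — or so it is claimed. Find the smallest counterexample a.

a = 23

The first 21 eligible values, up to a = 22, all satisfy the conclusion.
a = 23: 2^a = 8388608 and a^5 = 6436343, so 8388608 > 6436343.
So a = 23 is the smallest counterexample.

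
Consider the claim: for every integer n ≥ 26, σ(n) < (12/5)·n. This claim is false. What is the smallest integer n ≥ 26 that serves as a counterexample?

n = 30

For n = 26, 27, 28, 29 the conclusion holds.
n = 30: σ(30) = 72; 72 ≥ 72.
Thus n = 30 disproves the claim, and no smaller n works.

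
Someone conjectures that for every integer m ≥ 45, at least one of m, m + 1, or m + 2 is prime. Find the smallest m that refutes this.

m = 48

We need the least integer m ≥ 45 for which m, m + 1, m + 2 are all composite.
m = 45: 47 is prime.
m = 46: 47 is prime.
m = 47: 47 is prime.
m = 48: 48 = 2 × 24; 49 = 7 × 7; 50 = 2 × 25 — all composite.
Thus m = 48 disproves the claim, and no smaller m works.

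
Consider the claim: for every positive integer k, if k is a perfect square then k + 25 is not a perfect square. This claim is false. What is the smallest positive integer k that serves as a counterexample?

The first 11 eligible values, up to k = 121, all satisfy the conclusion.
k = 144: 144 = 12² and 144 + 25 = 169 = 13².
Thus k = 144 disproves the claim, and no smaller k works.

k = 144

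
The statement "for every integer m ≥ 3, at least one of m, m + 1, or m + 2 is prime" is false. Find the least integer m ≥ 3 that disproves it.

m = 8

The first 5 eligible values, up to m = 7, all satisfy the conclusion.
m = 8: 8 = 2 × 4; 9 = 3 × 3; 10 = 2 × 5 — all composite.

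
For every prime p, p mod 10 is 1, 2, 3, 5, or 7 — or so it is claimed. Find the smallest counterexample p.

p = 19

p = 2: 2 mod 10 = 2.
p = 3: 3 mod 10 = 3.
p = 5: 5 mod 10 = 5.
p = 7: 7 mod 10 = 7.
p = 11: 11 mod 10 = 1.
p = 13: 13 mod 10 = 3.
p = 17: 17 mod 10 = 7.
p = 19: 19 mod 10 = 9 — not in {1, 2, 3, 5, 7}.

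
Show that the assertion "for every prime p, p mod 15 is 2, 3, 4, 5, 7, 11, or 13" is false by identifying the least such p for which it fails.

p = 23

A counterexample is any prime p such that the claim fails; we check each in order.
p = 2: 2 mod 15 = 2.
p = 3: 3 mod 15 = 3.
p = 5: 5 mod 15 = 5.
p = 7: 7 mod 15 = 7.
p = 11: 11 mod 15 = 11.
p = 13: 13 mod 15 = 13.
p = 17: 17 mod 15 = 2.
p = 19: 19 mod 15 = 4.
p = 23: 23 mod 15 = 8 — not in {2, 3, 4, 5, 7, 11, 13}.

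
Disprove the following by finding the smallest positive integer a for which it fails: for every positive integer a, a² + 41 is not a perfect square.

For a = 1, 2, 3, 4, …, 17, 18, 19 the conclusion holds.
a = 20: 20² + 41 = 441 = 21², a perfect square.
Thus a = 20 disproves the claim, and no smaller a works.

a = 20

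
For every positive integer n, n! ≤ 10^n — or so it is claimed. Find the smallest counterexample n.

n = 25

For n = 1, 2, 3, 4, …, 22, 23, 24 the conclusion holds.
n = 25: n! = 15511210043330985984000000 and 10^n = 10000000000000000000000000, so 15511210043330985984000000 > 10000000000000000000000000.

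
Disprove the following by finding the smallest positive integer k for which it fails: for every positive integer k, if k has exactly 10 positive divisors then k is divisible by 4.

k = 162

We need the least positive integer k for which k has exactly 10 positive divisors but k is not divisible by 4.
k = 48: τ(48) = 10; 48 mod 4 = 0.
k = 80: τ(80) = 10; 80 mod 4 = 0.
k = 112: τ(112) = 10; 112 mod 4 = 0.
k = 162: τ(162) = 10; 162 mod 4 = 2.
So k = 162 is the smallest counterexample.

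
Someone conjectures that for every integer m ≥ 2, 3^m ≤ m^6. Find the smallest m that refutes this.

m = 15

For m = 2, 3, 4, 5, …, 12, 13, 14 the conclusion holds.
m = 15: 3^m = 14348907 and m^6 = 11390625, so 14348907 > 11390625.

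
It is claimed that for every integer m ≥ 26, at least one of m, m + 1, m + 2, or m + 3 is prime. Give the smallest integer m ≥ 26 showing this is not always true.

m = 26: 29 is prime.
m = 27: 29 is prime.
m = 28: 29 is prime.
m = 29: 29 is prime.
m = 30: 31 is prime.
m = 31: 31 is prime.
m = 32: 32 = 2 × 16; 33 = 3 × 11; 34 = 2 × 17; 35 = 5 × 7 — all composite.
So m = 32 is the smallest counterexample.

m = 32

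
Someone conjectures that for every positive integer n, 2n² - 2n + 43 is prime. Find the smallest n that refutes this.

n = 3

A counterexample is any positive integer n such that 2n² - 2n + 43 is not prime; we check each in order.
n = 1: 2n² - 2n + 43 = 43, prime.
n = 2: 2n² - 2n + 43 = 47, prime.
n = 3: 2n² - 2n + 43 = 55 = 5 × 11, composite.
So n = 3 is the smallest counterexample.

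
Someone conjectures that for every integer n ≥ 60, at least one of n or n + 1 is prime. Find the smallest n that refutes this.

n = 62

We need the least integer n ≥ 60 for which n, n + 1 are both composite.
For n = 60, 61 the conclusion holds.
n = 62: 62 = 2 × 31; 63 = 3 × 21 — both composite.
Hence n = 62 is a counterexample.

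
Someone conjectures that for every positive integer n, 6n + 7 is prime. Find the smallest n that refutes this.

n = 1: 6n + 7 = 13, prime.
n = 2: 6n + 7 = 19, prime.
n = 3: 6n + 7 = 25 = 5 × 5, composite.
Hence n = 3 is a counterexample.

n = 3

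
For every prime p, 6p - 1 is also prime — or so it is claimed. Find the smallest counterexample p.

p = 11

A counterexample is any prime p such that 6p - 1 is not prime; we check each in order.
The first 4 eligible values, up to p = 7, all satisfy the conclusion.
p = 11: 6p - 1 = 65 = 5 × 13, not prime.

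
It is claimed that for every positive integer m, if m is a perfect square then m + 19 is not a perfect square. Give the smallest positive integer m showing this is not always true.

We need the least positive integer m for which m is a perfect square but m + 19 is a perfect square.
m = 1: 1 + 19 = 20, not a perfect square.
m = 4: 4 + 19 = 23, not a perfect square.
m = 9: 9 + 19 = 28, not a perfect square.
m = 16: 16 + 19 = 35, not a perfect square.
m = 25: 25 + 19 = 44, not a perfect square.
m = 36: 36 + 19 = 55, not a perfect square.
m = 49: 49 + 19 = 68, not a perfect square.
m = 64: 64 + 19 = 83, not a perfect square.
m = 81: 81 = 9² and 81 + 19 = 100 = 10².
Thus m = 81 disproves the claim, and no smaller m works.

m = 81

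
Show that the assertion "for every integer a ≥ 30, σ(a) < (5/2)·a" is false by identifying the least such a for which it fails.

Check each integer a ≥ 30 in order until the claim fails.
For a = 30, 31, 32, 33, 34, 35 the conclusion holds.
a = 36: σ(36) = 91; 91 ≥ 90.
Hence a = 36 is a counterexample.

a = 36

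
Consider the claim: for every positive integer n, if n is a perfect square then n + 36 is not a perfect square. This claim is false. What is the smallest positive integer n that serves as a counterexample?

For n = 1, 4, 9, 16, 25, 36, 49 the conclusion holds.
n = 64: 64 = 8² and 64 + 36 = 100 = 10².
Thus n = 64 disproves the claim, and no smaller n works.

n = 64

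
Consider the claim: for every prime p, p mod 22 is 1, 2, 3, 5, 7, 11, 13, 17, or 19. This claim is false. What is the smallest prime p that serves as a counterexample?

p = 31

A counterexample is any prime p such that the claim fails; we check each in order.
For p = 2, 3, 5, 7, 11, 13, 17, 19, 23, 29 the conclusion holds.
p = 31: 31 mod 22 = 9 — not in {1, 2, 3, 5, 7, 11, 13, 17, 19}.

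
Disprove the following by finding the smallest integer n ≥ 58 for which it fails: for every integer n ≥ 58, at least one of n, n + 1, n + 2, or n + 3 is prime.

We need the least integer n ≥ 58 for which n, n + 1, n + 2, n + 3 are all composite.
For n = 58, 59, 60, 61 the conclusion holds.
n = 62: 62 = 2 × 31; 63 = 3 × 21; 64 = 2 × 32; 65 = 5 × 13 — all composite.
Hence n = 62 is a counterexample.

n = 62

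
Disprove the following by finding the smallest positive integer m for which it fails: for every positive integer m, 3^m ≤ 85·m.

m = 6

m = 1: 3^m = 3 and 85·m = 85, so 3 ≤ 85.
m = 2: 3^m = 9 and 85·m = 170, so 9 ≤ 170.
m = 3: 3^m = 27 and 85·m = 255, so 27 ≤ 255.
m = 4: 3^m = 81 and 85·m = 340, so 81 ≤ 340.
m = 5: 3^m = 243 and 85·m = 425, so 243 ≤ 425.
m = 6: 3^m = 729 and 85·m = 510, so 729 > 510.
Thus m = 6 disproves the claim, and no smaller m works.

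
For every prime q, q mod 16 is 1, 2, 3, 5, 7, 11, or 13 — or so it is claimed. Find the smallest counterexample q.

q = 31

Check each prime q in order until the claim fails.
The first 10 eligible values, up to q = 29, all satisfy the conclusion.
q = 31: 31 mod 16 = 15 — not in {1, 2, 3, 5, 7, 11, 13}.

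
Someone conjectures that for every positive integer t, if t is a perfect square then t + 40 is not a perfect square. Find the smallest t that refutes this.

Check each positive integer t in order until t is a perfect square but t + 40 is a perfect square.
t = 1: 1 + 40 = 41, not a perfect square.
t = 4: 4 + 40 = 44, not a perfect square.
t = 9: 9 = 3² and 9 + 40 = 49 = 7².
So t = 9 is the smallest counterexample.

t = 9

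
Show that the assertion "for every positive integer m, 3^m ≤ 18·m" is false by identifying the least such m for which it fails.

We need the least positive integer m for which 3^m > 18·m.
For m = 1, 2, 3 the conclusion holds.
m = 4: 3^m = 81 and 18·m = 72, so 81 > 72.

m = 4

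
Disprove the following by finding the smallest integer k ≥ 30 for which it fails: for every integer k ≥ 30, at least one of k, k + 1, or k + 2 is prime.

Check each integer k ≥ 30 in order until k, k + 1, k + 2 are all composite.
k = 30: 31 is prime.
k = 31: 31 is prime.
k = 32: 32 = 2 × 16; 33 = 3 × 11; 34 = 2 × 17 — all composite.

k = 32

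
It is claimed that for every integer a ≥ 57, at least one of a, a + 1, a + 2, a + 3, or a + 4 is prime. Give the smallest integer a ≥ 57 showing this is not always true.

a = 62

A counterexample is any integer a ≥ 57 such that a, a + 1, a + 2, a + 3, a + 4 are all composite; we check each in order.
a = 57: 59 is prime.
a = 58: 59 is prime.
a = 59: 59 is prime.
a = 60: 61 is prime.
a = 61: 61 is prime.
a = 62: 62 = 2 × 31; 63 = 3 × 21; 64 = 2 × 32; 65 = 5 × 13; 66 = 2 × 33 — all composite.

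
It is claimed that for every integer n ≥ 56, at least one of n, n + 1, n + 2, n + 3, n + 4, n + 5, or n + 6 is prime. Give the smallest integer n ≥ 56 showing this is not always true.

For n = 56, 57, 58, 59, …, 87, 88, 89 the conclusion holds.
n = 90: 90 = 2 × 45; 91 = 7 × 13; 92 = 2 × 46; 93 = 3 × 31; 94 = 2 × 47; 95 = 5 × 19; 96 = 2 × 48 — all composite.
Thus n = 90 disproves the claim, and no smaller n works.

n = 90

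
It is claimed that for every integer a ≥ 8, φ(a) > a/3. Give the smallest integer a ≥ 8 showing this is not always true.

a = 12

A counterexample is any integer a ≥ 8 such that the claim fails; we check each in order.
The first 4 eligible values, up to a = 11, all satisfy the conclusion.
a = 12: φ(12) = 4 and 12/3 = 4, so φ(12) ≤ 12/3.
So a = 12 is the smallest counterexample.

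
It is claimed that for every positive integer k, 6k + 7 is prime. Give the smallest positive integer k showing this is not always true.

Check each positive integer k in order until 6k + 7 is not prime.
For k = 1, 2 the conclusion holds.
k = 3: 6k + 7 = 25 = 5 × 5, composite.

k = 3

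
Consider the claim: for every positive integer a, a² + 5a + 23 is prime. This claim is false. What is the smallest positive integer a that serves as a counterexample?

a = 14

Check each positive integer a in order until a² + 5a + 23 is not prime.
For a = 1, 2, 3, 4, …, 11, 12, 13 the conclusion holds.
a = 14: a² + 5a + 23 = 289 = 17 × 17, composite.
Hence a = 14 is a counterexample.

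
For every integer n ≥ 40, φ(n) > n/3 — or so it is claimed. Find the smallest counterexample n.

We need the least integer n ≥ 40 for which the claim fails.
For n = 40, 41 the conclusion holds.
n = 42: φ(42) = 12 and 42/3 = 14, so φ(42) ≤ 42/3.
Thus n = 42 disproves the claim, and no smaller n works.

n = 42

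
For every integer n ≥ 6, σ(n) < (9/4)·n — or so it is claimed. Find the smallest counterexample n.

n = 12

We need the least integer n ≥ 6 for which the claim fails.
For n = 6, 7, 8, 9, 10, 11 the conclusion holds.
n = 12: σ(12) = 28; 28 ≥ 27.
Hence n = 12 is a counterexample.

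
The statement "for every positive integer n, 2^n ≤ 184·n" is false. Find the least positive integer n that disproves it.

For n = 1, 2, 3, 4, 5, 6, 7, 8, 9, 10 the conclusion holds.
n = 11: 2^n = 2048 and 184·n = 2024, so 2048 > 2024.

n = 11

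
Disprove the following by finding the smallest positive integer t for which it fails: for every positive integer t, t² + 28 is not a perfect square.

t = 6

We need the least positive integer t for which t² + 28 is a perfect square.
t = 1: 1² + 28 = 29, not a perfect square.
t = 2: 2² + 28 = 32, not a perfect square.
t = 3: 3² + 28 = 37, not a perfect square.
t = 4: 4² + 28 = 44, not a perfect square.
t = 5: 5² + 28 = 53, not a perfect square.
t = 6: 6² + 28 = 64 = 8², a perfect square.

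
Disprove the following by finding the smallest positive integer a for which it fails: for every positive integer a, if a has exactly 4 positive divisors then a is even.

a = 15

For a = 6, 8, 10, 14 the conclusion holds.
a = 15: divisors of 15: 1, 3, 5, 15; 15 is odd.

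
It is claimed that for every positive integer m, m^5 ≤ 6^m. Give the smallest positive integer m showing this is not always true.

For m = 1, 2 the conclusion holds.
m = 3: m^5 = 243 and 6^m = 216, so 243 > 216.
Hence m = 3 is a counterexample.

m = 3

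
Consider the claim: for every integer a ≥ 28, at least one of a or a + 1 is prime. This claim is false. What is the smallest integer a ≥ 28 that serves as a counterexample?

We need the least integer a ≥ 28 for which a, a + 1 are both composite.
The first 4 eligible values, up to a = 31, all satisfy the conclusion.
a = 32: 32 = 2 × 16; 33 = 3 × 11 — both composite.

a = 32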